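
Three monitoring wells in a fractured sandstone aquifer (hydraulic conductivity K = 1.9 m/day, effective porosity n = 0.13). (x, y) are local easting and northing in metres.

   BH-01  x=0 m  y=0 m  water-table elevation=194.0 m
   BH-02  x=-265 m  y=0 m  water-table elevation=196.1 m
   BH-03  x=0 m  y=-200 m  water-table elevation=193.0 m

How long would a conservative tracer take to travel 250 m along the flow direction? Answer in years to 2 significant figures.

∂h/∂x = (196.1 − 194.0) / (-265 − 0) = -0.007925
∂h/∂y = (193.0 − 194.0) / (-200 − 0) = +0.005000
|∇h| = √(-0.007925² + 0.005000²) = 0.00937
Seepage velocity v = K·i/n = 1.9 × 0.00937 / 0.13 = 0.1369 m/day.
t = 250 / 0.1369 = 1826 days = 5 years.

5.0 years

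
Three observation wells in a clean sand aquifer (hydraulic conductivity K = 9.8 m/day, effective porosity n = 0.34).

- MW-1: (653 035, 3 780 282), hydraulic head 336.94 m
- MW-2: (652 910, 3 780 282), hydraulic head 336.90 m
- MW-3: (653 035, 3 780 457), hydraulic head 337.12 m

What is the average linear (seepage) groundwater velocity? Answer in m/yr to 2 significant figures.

∂h/∂x = (336.90 − 336.94) / (652910 − 653035) = +0.0003200
∂h/∂y = (337.12 − 336.94) / (3780457 − 3780282) = +0.001029
|∇h| = √(0.0003200² + 0.001029²) = 0.001078
Seepage velocity v = K·i/n = 9.8 × 0.001078 / 0.34 = 0.03107 m/day = 11.35 m/yr.

11 m/yr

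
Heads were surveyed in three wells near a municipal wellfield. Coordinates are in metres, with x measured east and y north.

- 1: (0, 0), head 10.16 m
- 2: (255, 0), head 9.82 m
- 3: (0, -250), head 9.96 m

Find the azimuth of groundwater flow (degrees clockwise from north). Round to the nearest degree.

121°

∂h/∂x = (9.82 − 10.16) / (255 − 0) = -0.001333
∂h/∂y = (9.96 − 10.16) / (-250 − 0) = +0.0008000
Flow direction (−∇h) has components (+0.001333 E, -0.0008000 N).
Azimuth = atan2(E, N) = atan2(+0.001333, -0.0008000) = 121.0° ≈ 121°.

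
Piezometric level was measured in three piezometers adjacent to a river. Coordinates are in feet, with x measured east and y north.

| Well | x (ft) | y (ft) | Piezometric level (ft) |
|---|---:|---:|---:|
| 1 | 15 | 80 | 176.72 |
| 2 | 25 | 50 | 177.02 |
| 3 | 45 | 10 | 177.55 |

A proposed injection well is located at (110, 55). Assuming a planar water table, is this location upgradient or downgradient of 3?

upgradient

Taking 1 as reference: 2−1 = (10, -30, +0.30); 3−1 = (30, -70, +0.83).
Solve a·Δx + b·Δy = Δh: det = 10·(-70) − 30·(-30) = 200.
∂h/∂x = [(+0.30)·(-70) − (+0.83)·(-30)] / 200 = +0.01950
∂h/∂y = [10·(+0.83) − 30·(+0.30)] / 200 = -0.003500
Head at (110, 55) = 176.72 + (+0.01950)·(95) + (-0.003500)·(-25) = 178.66 ft.
That is higher than the 177.55 ft at 3, so the point is upgradient.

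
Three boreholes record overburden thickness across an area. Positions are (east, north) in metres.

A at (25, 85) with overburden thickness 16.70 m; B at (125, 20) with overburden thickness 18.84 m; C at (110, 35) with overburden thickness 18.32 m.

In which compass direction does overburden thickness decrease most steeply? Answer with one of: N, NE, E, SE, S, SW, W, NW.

N

With d = a·x + b·y + c and A as origin, the differences give:
  100·a + (-65)·b = +2.14
  85·a + (-50)·b = +1.62
Eliminate b (×(-50) and ×(-65), subtract): 525·a = -1.700 → a = ∂d/∂x = -0.003238
Back-substitute: b = ∂d/∂y = -0.03790.
Steepest decrease is along −∇f = (+0.003238 E, +0.03790 N) → north.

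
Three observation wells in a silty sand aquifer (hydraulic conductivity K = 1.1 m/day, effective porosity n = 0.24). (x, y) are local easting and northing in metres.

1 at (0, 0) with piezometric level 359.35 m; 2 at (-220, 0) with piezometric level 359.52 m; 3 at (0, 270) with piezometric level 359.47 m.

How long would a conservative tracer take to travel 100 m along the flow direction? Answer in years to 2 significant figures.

67 years

∂h/∂x = (359.52 − 359.35) / (-220 − 0) = -0.0007727
∂h/∂y = (359.47 − 359.35) / (270 − 0) = +0.0004444
|∇h| = √(-0.0007727² + 0.0004444²) = 0.0008914
Seepage velocity v = K·i/n = 1.1 × 0.0008914 / 0.24 = 0.004086 m/day.
t = 100 / 0.004086 = 2.447e+04 days = 67 years.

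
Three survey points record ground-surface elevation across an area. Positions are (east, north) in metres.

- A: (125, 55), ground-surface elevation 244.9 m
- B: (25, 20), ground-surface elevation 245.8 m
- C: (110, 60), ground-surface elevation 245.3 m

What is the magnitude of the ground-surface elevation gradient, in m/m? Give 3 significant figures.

0.0315 m/m

Taking A as reference: B−A = (-100, -35, +0.9); C−A = (-15, 5, +0.4).
Determinant of the coordinate differences = (-100)·5 − (-15)·(-35) = -1025.
∂z/∂x = [(+0.9)·5 − (+0.4)·(-35)] / -1025 = -0.01805
∂z/∂y = [(-100)·(+0.4) − (-15)·(+0.9)] / -1025 = +0.02585
|∇f| = √(-0.01805² + 0.02585²) = 0.03153 m/m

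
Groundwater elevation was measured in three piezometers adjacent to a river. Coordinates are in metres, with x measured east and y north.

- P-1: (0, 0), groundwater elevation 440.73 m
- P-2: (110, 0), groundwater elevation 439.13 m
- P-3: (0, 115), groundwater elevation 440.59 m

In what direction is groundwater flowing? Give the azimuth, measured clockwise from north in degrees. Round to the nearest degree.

∂h/∂x = (439.13 − 440.73) / (110 − 0) = -0.01455
∂h/∂y = (440.59 − 440.73) / (115 − 0) = -0.001217
Flow direction (−∇h) has components (+0.01455 E, +0.001217 N).
Azimuth = atan2(E, N) = atan2(+0.01455, +0.001217) = 85.2° ≈ 085°.

085°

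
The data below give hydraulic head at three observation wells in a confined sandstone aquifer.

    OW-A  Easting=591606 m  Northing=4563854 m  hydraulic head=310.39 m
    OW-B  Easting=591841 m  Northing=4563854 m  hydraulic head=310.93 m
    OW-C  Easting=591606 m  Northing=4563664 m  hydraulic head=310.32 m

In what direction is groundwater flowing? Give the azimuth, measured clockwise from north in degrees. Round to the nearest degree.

261°

∂h/∂x = (310.93 − 310.39) / (591841 − 591606) = +0.002298
∂h/∂y = (310.32 − 310.39) / (4563664 − 4563854) = +0.0003684
Flow direction (−∇h) has components (-0.002298 E, -0.0003684 N).
Azimuth = atan2(E, N) = atan2(-0.002298, -0.0003684) = 260.9° ≈ 261°.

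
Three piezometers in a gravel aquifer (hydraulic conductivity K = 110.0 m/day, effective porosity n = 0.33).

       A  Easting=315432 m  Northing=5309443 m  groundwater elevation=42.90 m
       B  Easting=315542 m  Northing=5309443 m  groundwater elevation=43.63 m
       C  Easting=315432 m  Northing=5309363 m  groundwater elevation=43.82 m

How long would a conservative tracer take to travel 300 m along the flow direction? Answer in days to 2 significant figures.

68 days

∂h/∂x = (43.63 − 42.90) / (315542 − 315432) = +0.006636
∂h/∂y = (43.82 − 42.90) / (5309363 − 5309443) = -0.01150
|∇h| = √(0.006636² + -0.01150²) = 0.01328
Seepage velocity v = K·i/n = 110.0 × 0.01328 / 0.33 = 4.427 m/day.
t = 300 / 4.427 = 67.77 days.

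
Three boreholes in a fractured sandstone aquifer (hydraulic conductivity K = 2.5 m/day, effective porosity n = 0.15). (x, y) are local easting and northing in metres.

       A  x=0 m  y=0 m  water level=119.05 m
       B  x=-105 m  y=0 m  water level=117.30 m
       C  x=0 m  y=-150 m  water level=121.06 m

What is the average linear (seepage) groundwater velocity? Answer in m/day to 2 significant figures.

0.36 m/day

∂h/∂x = (117.30 − 119.05) / (-105 − 0) = +0.01667
∂h/∂y = (121.06 − 119.05) / (-150 − 0) = -0.01340
|∇h| = √(0.01667² + -0.01340²) = 0.02139
Seepage velocity v = K·i/n = 2.5 × 0.02139 / 0.15 = 0.3565 m/day.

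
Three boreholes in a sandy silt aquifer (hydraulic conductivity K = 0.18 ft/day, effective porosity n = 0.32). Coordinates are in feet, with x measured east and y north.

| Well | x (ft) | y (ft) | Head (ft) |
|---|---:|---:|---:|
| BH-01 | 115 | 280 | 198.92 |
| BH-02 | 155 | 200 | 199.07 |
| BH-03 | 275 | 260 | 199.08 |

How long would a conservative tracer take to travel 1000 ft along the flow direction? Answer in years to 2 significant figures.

2900 years

Taking BH-01 as reference: BH-02−BH-01 = (40, -80, +0.15); BH-03−BH-01 = (160, -20, +0.16).
Determinant of the coordinate differences = 40·(-20) − 160·(-80) = 12000.
∂h/∂x = [(+0.15)·(-20) − (+0.16)·(-80)] / 12000 = +0.0008167
∂h/∂y = [40·(+0.16) − 160·(+0.15)] / 12000 = -0.001467
|∇h| = √(0.0008167² + -0.001467²) = 0.001679
Seepage velocity v = K·i/n = 0.18 × 0.001679 / 0.32 = 0.0009444 ft/day.
t = 1000 / 0.0009444 = 1.059e+06 days = 2.9e+03 years.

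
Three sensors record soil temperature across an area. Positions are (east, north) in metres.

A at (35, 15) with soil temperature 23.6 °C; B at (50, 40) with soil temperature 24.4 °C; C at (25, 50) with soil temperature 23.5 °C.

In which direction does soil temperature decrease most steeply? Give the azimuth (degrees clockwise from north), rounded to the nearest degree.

258°

With T = a·x + b·y + c and A as origin, the differences give:
  15·a + 25·b = +0.8
  (-10)·a + 35·b = -0.1
Eliminate b (×35 and ×25, subtract): 775·a = 30.50 → a = ∂T/∂x = +0.03935
Back-substitute: b = ∂T/∂y = +0.008387.
Steepest decrease is along −∇f: components (-0.03935 E, -0.008387 N).
Azimuth = atan2(-0.03935, -0.008387) = 258.0° ≈ 258°.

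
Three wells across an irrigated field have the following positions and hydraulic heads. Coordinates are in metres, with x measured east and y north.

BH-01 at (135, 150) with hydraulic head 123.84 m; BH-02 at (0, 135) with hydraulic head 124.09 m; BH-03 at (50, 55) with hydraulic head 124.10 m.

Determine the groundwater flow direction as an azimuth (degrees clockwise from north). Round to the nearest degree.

Taking BH-01 as reference: BH-02−BH-01 = (-135, -15, +0.25); BH-03−BH-01 = (-85, -95, +0.26).
Determinant of the coordinate differences = (-135)·(-95) − (-85)·(-15) = 11550.
∂h/∂x = [(+0.25)·(-95) − (+0.26)·(-15)] / 11550 = -0.001719
∂h/∂y = [(-135)·(+0.26) − (-85)·(+0.25)] / 11550 = -0.001199
Flow direction (−∇h) has components (+0.001719 E, +0.001199 N).
Azimuth = atan2(E, N) = atan2(+0.001719, +0.001199) = 55.1° ≈ 055°.

055°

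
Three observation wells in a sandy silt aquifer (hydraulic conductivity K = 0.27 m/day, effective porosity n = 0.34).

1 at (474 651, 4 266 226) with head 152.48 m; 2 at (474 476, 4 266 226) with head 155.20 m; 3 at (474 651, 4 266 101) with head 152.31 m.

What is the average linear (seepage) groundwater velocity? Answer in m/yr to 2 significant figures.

∂h/∂x = (155.20 − 152.48) / (474476 − 474651) = -0.01554
∂h/∂y = (152.31 − 152.48) / (4266101 − 4266226) = +0.001360
|∇h| = √(-0.01554² + 0.001360²) = 0.0156
Seepage velocity v = K·i/n = 0.27 × 0.0156 / 0.34 = 0.01239 m/day = 4.525 m/yr.

4.5 m/yr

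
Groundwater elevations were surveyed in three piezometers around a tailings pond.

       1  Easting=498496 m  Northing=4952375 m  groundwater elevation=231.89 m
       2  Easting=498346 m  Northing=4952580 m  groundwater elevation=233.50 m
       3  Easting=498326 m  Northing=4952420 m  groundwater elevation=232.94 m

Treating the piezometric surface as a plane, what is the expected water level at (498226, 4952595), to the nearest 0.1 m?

234.2 m

Differences from 1: to 2 (Δx, Δy, Δh) = (-150, 205, +1.61); to 3 = (-170, 45, +1.05).
Solve a·Δx + b·Δy = Δh: det = (-150)·45 − (-170)·205 = 28100.
∂h/∂x = [(+1.61)·45 − (+1.05)·205] / 28100 = -0.005082
∂h/∂y = [(-150)·(+1.05) − (-170)·(+1.61)] / 28100 = +0.004135
h(498226, 4952595) = 231.89 + (-0.005082)·(-270) + (+0.004135)·(220) = 231.89 +1.372 +0.910 = 234.172 m.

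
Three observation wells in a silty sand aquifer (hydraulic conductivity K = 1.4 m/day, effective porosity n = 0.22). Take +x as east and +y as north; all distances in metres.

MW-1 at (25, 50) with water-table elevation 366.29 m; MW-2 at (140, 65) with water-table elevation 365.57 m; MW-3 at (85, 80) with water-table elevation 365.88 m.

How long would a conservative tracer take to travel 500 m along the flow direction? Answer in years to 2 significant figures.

With h = a·x + b·y + c and MW-1 as origin, the differences give:
  115·a + 15·b = -0.72
  60·a + 30·b = -0.41
Eliminate b (×30 and ×15, subtract): 2550·a = -15.450 → a = ∂h/∂x = -0.006059
Back-substitute: b = ∂h/∂y = -0.001549.
|∇h| = √(-0.006059² + -0.001549²) = 0.006254
Seepage velocity v = K·i/n = 1.4 × 0.006254 / 0.22 = 0.0398 m/day.
t = 500 / 0.0398 = 1.256e+04 days = 34.4 years.

34 years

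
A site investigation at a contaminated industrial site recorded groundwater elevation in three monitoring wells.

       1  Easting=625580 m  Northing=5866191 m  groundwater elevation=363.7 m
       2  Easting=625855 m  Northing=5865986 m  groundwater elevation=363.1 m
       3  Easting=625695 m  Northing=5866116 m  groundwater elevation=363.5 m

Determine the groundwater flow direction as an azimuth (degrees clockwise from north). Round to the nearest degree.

196°

Differences from 1: to 2 (Δx, Δy, Δh) = (275, -205, -0.6); to 3 = (115, -75, -0.2).
Determinant of the coordinate differences = 275·(-75) − 115·(-205) = 2950.
∂h/∂x = [(-0.6)·(-75) − (-0.2)·(-205)] / 2950 = +0.001356
∂h/∂y = [275·(-0.2) − 115·(-0.6)] / 2950 = +0.004746
Flow direction (−∇h) has components (-0.001356 E, -0.004746 N).
Azimuth = atan2(E, N) = atan2(-0.001356, -0.004746) = 195.9° ≈ 196°.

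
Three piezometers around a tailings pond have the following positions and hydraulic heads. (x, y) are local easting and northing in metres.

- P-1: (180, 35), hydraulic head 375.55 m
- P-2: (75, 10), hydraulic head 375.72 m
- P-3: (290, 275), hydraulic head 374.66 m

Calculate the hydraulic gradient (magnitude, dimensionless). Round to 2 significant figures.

With h = a·x + b·y + c and P-1 as origin, the differences give:
  (-105)·a + (-25)·b = +0.17
  110·a + 240·b = -0.89
Eliminate b (×240 and ×(-25), subtract): -22450·a = 18.550 → a = ∂h/∂x = -0.0008263
Back-substitute: b = ∂h/∂y = -0.003330.
|∇h| = √(-0.0008263² + -0.003330²) = 0.003431

0.0034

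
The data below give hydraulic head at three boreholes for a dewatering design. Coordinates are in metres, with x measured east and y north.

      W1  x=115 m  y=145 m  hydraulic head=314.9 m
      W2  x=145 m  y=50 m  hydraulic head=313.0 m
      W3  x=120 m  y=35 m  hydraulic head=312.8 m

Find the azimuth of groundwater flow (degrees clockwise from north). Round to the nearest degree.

170°

With h = a·x + b·y + c and W1 as origin, the differences give:
  30·a + (-95)·b = -1.9
  5·a + (-110)·b = -2.1
Eliminate b (×(-110) and ×(-95), subtract): -2825·a = 9.50 → a = ∂h/∂x = -0.003363
Back-substitute: b = ∂h/∂y = +0.01894.
Flow direction (−∇h) has components (+0.003363 E, -0.01894 N).
Azimuth = atan2(E, N) = atan2(+0.003363, -0.01894) = 169.9° ≈ 170°.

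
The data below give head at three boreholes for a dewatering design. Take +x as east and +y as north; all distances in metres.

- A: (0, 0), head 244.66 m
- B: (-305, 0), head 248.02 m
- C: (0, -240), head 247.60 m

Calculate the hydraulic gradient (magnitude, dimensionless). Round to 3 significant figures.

0.0165

∂h/∂x = (248.02 − 244.66) / (-305 − 0) = -0.01102
∂h/∂y = (247.60 − 244.66) / (-240 − 0) = -0.01225
|∇h| = √(-0.01102² + -0.01225²) = 0.01648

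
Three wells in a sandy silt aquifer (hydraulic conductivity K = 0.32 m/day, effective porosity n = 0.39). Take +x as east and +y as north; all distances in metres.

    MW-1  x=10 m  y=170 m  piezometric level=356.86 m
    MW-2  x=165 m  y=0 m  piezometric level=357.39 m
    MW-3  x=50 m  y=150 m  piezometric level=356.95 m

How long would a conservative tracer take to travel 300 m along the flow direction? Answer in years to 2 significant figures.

430 years

With h = a·x + b·y + c and MW-1 as origin, the differences give:
  155·a + (-170)·b = +0.53
  40·a + (-20)·b = +0.09
Eliminate b (×(-20) and ×(-170), subtract): 3700·a = 4.700 → a = ∂h/∂x = +0.001270
Back-substitute: b = ∂h/∂y = -0.001959.
|∇h| = √(0.001270² + -0.001959²) = 0.002335
Seepage velocity v = K·i/n = 0.32 × 0.002335 / 0.39 = 0.001916 m/day.
t = 300 / 0.001916 = 1.566e+05 days = 429 years.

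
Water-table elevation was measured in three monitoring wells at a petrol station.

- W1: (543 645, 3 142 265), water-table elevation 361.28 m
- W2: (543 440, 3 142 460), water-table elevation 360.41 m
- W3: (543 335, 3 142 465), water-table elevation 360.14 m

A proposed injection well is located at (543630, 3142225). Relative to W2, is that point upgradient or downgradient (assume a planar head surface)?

upgradient

With h = a·x + b·y + c and W1 as origin, the differences give:
  (-205)·a + 195·b = -0.87
  (-310)·a + 200·b = -1.14
Eliminate b (×200 and ×195, subtract): 19450·a = 48.300 → a = ∂h/∂x = +0.002483
Back-substitute: b = ∂h/∂y = -0.001851.
Head at (543630, 3142225) = 361.28 + (+0.002483)·(-15) + (-0.001851)·(-40) = 361.32 m.
That is higher than the 360.41 m at W2, so the point is upgradient.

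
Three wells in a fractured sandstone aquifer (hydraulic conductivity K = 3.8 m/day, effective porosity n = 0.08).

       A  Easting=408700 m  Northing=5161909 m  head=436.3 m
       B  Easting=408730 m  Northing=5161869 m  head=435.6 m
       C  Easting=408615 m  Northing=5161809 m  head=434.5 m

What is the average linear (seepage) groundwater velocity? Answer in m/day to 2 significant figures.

0.84 m/day

With h = a·x + b·y + c and A as origin, the differences give:
  30·a + (-40)·b = -0.7
  (-85)·a + (-100)·b = -1.8
Eliminate b (×(-100) and ×(-40), subtract): -6400·a = -2.00 → a = ∂h/∂x = +0.0003125
Back-substitute: b = ∂h/∂y = +0.01773.
|∇h| = √(0.0003125² + 0.01773²) = 0.01773
Seepage velocity v = K·i/n = 3.8 × 0.01773 / 0.08 = 0.8422 m/day.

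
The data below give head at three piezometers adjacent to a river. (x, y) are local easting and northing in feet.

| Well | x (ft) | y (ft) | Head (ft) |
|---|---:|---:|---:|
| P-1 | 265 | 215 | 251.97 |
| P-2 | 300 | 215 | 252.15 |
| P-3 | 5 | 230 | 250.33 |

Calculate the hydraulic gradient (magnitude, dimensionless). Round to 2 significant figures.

Differences from P-1: to P-2 (Δx, Δy, Δh) = (35, 0, +0.18); to P-3 = (-260, 15, -1.64).
Solve a·Δx + b·Δy = Δh: det = 35·15 − (-260)·0 = 525.
∂h/∂x = [(+0.18)·15 − (-1.64)·0] / 525 = +0.005143
∂h/∂y = [35·(-1.64) − (-260)·(+0.18)] / 525 = -0.02019
|∇h| = √(0.005143² + -0.02019²) = 0.02083

0.021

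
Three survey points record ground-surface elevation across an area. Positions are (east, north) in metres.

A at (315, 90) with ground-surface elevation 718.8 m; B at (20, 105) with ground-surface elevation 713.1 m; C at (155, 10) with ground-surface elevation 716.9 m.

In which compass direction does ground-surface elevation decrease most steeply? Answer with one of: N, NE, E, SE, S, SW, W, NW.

Differences from A: to B (Δx, Δy, Δh) = (-295, 15, -5.7); to C = (-160, -80, -1.9).
Solve a·Δx + b·Δy = Δz: det = (-295)·(-80) − (-160)·15 = 26000.
∂z/∂x = [(-5.7)·(-80) − (-1.9)·15] / 26000 = +0.01863
∂z/∂y = [(-295)·(-1.9) − (-160)·(-5.7)] / 26000 = -0.01352
Steepest decrease is along −∇f = (-0.01863 E, +0.01352 N) → northwest.

NW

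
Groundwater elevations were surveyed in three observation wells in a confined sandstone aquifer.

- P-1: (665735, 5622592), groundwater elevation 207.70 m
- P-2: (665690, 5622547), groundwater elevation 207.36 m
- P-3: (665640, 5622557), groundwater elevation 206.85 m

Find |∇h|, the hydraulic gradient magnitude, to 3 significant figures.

0.0100

Three-point gradient (reference P-1): Δ to P-2 = (-45, -45, -0.34), Δ to P-3 = (-95, -35, -0.85).
∂h/∂x = +0.009759, ∂h/∂y = -0.002204 (det = -2700).
|∇h| = √(0.009759² + -0.002204²) = 0.01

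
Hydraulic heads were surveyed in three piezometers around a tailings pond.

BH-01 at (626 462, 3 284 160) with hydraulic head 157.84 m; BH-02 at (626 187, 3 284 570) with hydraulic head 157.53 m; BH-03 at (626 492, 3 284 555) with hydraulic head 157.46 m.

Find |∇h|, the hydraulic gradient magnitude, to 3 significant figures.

With h = a·x + b·y + c and BH-01 as origin, the differences give:
  (-275)·a + 410·b = -0.31
  30·a + 395·b = -0.38
Eliminate b (×395 and ×410, subtract): -120925·a = 33.350 → a = ∂h/∂x = -0.0002758
Back-substitute: b = ∂h/∂y = -0.0009411.
|∇h| = √(-0.0002758² + -0.0009411²) = 0.0009807

0.000981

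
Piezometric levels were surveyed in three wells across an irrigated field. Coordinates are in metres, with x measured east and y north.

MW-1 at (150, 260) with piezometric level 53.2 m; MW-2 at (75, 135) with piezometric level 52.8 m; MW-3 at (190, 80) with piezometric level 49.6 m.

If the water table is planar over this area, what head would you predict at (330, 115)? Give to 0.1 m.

With h = a·x + b·y + c and MW-1 as origin, the differences give:
  (-75)·a + (-125)·b = -0.4
  40·a + (-180)·b = -3.6
Eliminate b (×(-180) and ×(-125), subtract): 18500·a = -378.00 → a = ∂h/∂x = -0.02043
Back-substitute: b = ∂h/∂y = +0.01546.
h(330, 115) = 53.2 + (-0.02043)·(180) + (+0.01546)·(-145) = 53.2 -3.678 -2.242 = 47.281 m.

47.3 m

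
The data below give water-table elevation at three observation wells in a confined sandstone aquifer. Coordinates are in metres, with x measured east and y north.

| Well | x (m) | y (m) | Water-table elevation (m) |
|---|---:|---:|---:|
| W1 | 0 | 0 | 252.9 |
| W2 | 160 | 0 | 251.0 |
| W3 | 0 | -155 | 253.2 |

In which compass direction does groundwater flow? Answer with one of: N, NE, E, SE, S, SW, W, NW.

∂h/∂x = (251.0 − 252.9) / (160 − 0) = -0.01188
∂h/∂y = (253.2 − 252.9) / (-155 − 0) = -0.001935
Flow = −∇h = (+0.01188 east, +0.001935 north), which points east.

E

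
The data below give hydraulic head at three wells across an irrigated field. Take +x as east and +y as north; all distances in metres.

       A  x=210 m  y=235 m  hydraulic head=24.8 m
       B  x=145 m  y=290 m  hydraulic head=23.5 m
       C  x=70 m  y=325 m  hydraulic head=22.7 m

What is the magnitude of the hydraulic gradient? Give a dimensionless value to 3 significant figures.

0.0246

With h = a·x + b·y + c and A as origin, the differences give:
  (-65)·a + 55·b = -1.3
  (-140)·a + 90·b = -2.1
Eliminate b (×90 and ×55, subtract): 1850·a = -1.50 → a = ∂h/∂x = -0.0008108
Back-substitute: b = ∂h/∂y = -0.02459.
|∇h| = √(-0.0008108² + -0.02459²) = 0.0246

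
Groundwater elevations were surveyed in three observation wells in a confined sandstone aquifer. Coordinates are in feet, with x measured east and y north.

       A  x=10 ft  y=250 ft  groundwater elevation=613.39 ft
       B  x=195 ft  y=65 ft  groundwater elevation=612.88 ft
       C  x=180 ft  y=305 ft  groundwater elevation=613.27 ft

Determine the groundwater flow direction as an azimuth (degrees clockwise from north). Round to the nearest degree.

142°

Differences from A: to B (Δx, Δy, Δh) = (185, -185, -0.51); to C = (170, 55, -0.12).
Solve a·Δx + b·Δy = Δh: det = 185·55 − 170·(-185) = 41625.
∂h/∂x = [(-0.51)·55 − (-0.12)·(-185)] / 41625 = -0.001207
∂h/∂y = [185·(-0.12) − 170·(-0.51)] / 41625 = +0.001550
Flow direction (−∇h) has components (+0.001207 E, -0.001550 N).
Azimuth = atan2(E, N) = atan2(+0.001207, -0.001550) = 142.1° ≈ 142°.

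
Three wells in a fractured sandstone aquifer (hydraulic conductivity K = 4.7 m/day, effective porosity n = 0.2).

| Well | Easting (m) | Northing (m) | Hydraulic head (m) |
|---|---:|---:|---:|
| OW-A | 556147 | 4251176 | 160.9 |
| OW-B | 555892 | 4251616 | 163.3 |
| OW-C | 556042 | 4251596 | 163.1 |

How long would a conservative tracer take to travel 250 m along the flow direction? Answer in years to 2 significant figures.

Taking OW-A as reference: OW-B−OW-A = (-255, 440, +2.4); OW-C−OW-A = (-105, 420, +2.2).
Determinant of the coordinate differences = (-255)·420 − (-105)·440 = -60900.
∂h/∂x = [(+2.4)·420 − (+2.2)·440] / -60900 = -0.0006568
∂h/∂y = [(-255)·(+2.2) − (-105)·(+2.4)] / -60900 = +0.005074
|∇h| = √(-0.0006568² + 0.005074²) = 0.005116
Seepage velocity v = K·i/n = 4.7 × 0.005116 / 0.2 = 0.1202 m/day.
t = 250 / 0.1202 = 2080 days = 5.69 years.

5.7 years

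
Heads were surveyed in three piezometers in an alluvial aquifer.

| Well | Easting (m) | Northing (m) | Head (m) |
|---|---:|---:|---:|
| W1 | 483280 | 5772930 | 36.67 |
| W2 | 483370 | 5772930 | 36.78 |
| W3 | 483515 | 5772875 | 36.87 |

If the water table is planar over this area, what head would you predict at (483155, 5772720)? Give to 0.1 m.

Taking W1 as reference: W2−W1 = (90, 0, +0.11); W3−W1 = (235, -55, +0.20).
Solve a·Δx + b·Δy = Δh: det = 90·(-55) − 235·0 = -4950.
∂h/∂x = [(+0.11)·(-55) − (+0.20)·0] / -4950 = +0.001222
∂h/∂y = [90·(+0.20) − 235·(+0.11)] / -4950 = +0.001586
h(483155, 5772720) = 36.67 + (+0.001222)·(-125) + (+0.001586)·(-210) = 36.67 -0.153 -0.333 = 36.184 m.

36.2 m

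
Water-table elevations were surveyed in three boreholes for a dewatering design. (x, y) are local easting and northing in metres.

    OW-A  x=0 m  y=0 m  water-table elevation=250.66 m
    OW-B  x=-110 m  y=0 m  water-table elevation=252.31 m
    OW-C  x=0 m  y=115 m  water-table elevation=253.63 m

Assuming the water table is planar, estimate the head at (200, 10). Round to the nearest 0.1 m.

247.9 m

∂h/∂x = (252.31 − 250.66) / (-110 − 0) = -0.01500
∂h/∂y = (253.63 − 250.66) / (115 − 0) = +0.02583
h(200, 10) = 250.66 + (-0.01500)·(200) + (+0.02583)·(10) = 250.66 -3.000 +0.258 = 247.918 m.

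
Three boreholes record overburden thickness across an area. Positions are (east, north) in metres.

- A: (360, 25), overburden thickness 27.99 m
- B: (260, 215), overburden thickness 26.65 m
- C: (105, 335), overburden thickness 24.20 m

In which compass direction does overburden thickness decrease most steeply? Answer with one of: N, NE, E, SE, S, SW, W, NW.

W

Three-point gradient (reference A): Δ to B = (-100, 190, -1.34), Δ to C = (-255, 310, -3.79).
∂d/∂x = +0.01746, ∂d/∂y = +0.002138 (det = 17450).
Steepest decrease is along −∇f = (-0.01746 E, -0.002138 N) → west.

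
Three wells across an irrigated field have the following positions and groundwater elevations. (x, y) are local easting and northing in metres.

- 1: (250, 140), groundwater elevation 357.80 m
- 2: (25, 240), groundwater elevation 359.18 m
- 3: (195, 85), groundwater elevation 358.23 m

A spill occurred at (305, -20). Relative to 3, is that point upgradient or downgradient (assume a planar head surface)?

downgradient

Taking 1 as reference: 2−1 = (-225, 100, +1.38); 3−1 = (-55, -55, +0.43).
Determinant of the coordinate differences = (-225)·(-55) − (-55)·100 = 17875.
∂h/∂x = [(+1.38)·(-55) − (+0.43)·100] / 17875 = -0.006652
∂h/∂y = [(-225)·(+0.43) − (-55)·(+1.38)] / 17875 = -0.001166
Head at (305, -20) = 357.80 + (-0.006652)·(55) + (-0.001166)·(-160) = 357.62 m.
That is lower than the 358.23 m at 3, so the point is downgradient.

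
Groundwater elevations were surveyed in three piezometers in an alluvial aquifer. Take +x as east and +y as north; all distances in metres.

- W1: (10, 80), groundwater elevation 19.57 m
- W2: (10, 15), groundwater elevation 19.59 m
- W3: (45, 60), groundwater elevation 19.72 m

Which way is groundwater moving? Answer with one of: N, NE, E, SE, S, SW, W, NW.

Three-point gradient (reference W1): Δ to W2 = (0, -65, +0.02), Δ to W3 = (35, -20, +0.15).
∂h/∂x = +0.004110, ∂h/∂y = -0.0003077 (det = 2275).
Flow = −∇h = (-0.004110 east, +0.0003077 north), which points west.

W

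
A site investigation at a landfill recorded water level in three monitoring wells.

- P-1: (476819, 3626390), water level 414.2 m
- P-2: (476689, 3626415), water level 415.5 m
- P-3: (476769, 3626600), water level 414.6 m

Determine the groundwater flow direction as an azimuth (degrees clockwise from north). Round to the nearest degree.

087°

Differences from P-1: to P-2 (Δx, Δy, Δh) = (-130, 25, +1.3); to P-3 = (-50, 210, +0.4).
Solve a·Δx + b·Δy = Δh: det = (-130)·210 − (-50)·25 = -26050.
∂h/∂x = [(+1.3)·210 − (+0.4)·25] / -26050 = -0.01010
∂h/∂y = [(-130)·(+0.4) − (-50)·(+1.3)] / -26050 = -0.0004990
Flow direction (−∇h) has components (+0.01010 E, +0.0004990 N).
Azimuth = atan2(E, N) = atan2(+0.01010, +0.0004990) = 87.2° ≈ 087°.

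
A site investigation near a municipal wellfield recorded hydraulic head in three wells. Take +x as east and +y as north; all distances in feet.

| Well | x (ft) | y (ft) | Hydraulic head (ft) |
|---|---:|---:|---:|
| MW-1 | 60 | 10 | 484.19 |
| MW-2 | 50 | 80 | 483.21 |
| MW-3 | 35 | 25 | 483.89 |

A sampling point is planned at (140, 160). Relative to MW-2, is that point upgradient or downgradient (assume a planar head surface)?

With h = a·x + b·y + c and MW-1 as origin, the differences give:
  (-10)·a + 70·b = -0.98
  (-25)·a + 15·b = -0.30
Eliminate b (×15 and ×70, subtract): 1600·a = 6.300 → a = ∂h/∂x = +0.003938
Back-substitute: b = ∂h/∂y = -0.01344.
Head at (140, 160) = 484.19 + (+0.003938)·(80) + (-0.01344)·(150) = 482.49 ft.
That is lower than the 483.21 ft at MW-2, so the point is downgradient.

downgradient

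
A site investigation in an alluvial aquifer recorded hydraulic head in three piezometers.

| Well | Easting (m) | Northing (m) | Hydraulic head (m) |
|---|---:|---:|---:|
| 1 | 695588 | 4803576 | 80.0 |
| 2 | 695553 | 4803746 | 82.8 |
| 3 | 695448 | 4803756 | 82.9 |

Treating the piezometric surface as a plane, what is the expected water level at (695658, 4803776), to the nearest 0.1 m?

83.4 m

Three-point gradient (reference 1): Δ to 2 = (-35, 170, +2.8), Δ to 3 = (-140, 180, +2.9).
∂h/∂x = +0.0006286, ∂h/∂y = +0.01660 (det = 17500).
h(695658, 4803776) = 80.0 + (+0.0006286)·(70) + (+0.01660)·(200) = 80.0 +0.044 +3.320 = 83.364 m.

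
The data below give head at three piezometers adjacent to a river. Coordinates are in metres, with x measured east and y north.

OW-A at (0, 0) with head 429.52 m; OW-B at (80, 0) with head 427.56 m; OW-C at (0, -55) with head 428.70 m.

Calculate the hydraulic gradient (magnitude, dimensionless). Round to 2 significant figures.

∂h/∂x = (427.56 − 429.52) / (80 − 0) = -0.02450
∂h/∂y = (428.70 − 429.52) / (-55 − 0) = +0.01491
|∇h| = √(-0.02450² + 0.01491²) = 0.02868

0.029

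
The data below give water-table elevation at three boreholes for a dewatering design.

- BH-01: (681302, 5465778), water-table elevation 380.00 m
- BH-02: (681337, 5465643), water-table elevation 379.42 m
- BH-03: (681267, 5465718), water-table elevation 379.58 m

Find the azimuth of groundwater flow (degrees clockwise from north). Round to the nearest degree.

Differences from BH-01: to BH-02 (Δx, Δy, Δh) = (35, -135, -0.58); to BH-03 = (-35, -60, -0.42).
Determinant of the coordinate differences = 35·(-60) − (-35)·(-135) = -6825.
∂h/∂x = [(-0.58)·(-60) − (-0.42)·(-135)] / -6825 = +0.003209
∂h/∂y = [35·(-0.42) − (-35)·(-0.58)] / -6825 = +0.005128
Flow direction (−∇h) has components (-0.003209 E, -0.005128 N).
Azimuth = atan2(E, N) = atan2(-0.003209, -0.005128) = 212.0° ≈ 212°.

212°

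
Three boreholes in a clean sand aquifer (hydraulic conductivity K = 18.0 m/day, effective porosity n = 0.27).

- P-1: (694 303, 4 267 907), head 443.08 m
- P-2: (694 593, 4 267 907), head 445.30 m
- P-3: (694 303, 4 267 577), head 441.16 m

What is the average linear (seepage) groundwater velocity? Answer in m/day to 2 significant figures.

∂h/∂x = (445.30 − 443.08) / (694593 − 694303) = +0.007655
∂h/∂y = (441.16 − 443.08) / (4267577 − 4267907) = +0.005818
|∇h| = √(0.007655² + 0.005818²) = 0.009615
Seepage velocity v = K·i/n = 18.0 × 0.009615 / 0.27 = 0.641 m/day.

0.64 m/day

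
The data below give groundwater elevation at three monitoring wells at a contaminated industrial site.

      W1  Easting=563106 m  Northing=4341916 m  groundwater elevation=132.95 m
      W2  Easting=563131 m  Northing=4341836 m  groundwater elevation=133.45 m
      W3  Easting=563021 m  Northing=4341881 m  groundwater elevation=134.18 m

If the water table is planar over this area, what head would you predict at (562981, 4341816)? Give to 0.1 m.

Differences from W1: to W2 (Δx, Δy, Δh) = (25, -80, +0.50); to W3 = (-85, -35, +1.23).
Determinant of the coordinate differences = 25·(-35) − (-85)·(-80) = -7675.
∂h/∂x = [(+0.50)·(-35) − (+1.23)·(-80)] / -7675 = -0.01054
∂h/∂y = [25·(+1.23) − (-85)·(+0.50)] / -7675 = -0.009544
h(562981, 4341816) = 132.95 + (-0.01054)·(-125) + (-0.009544)·(-100) = 132.95 +1.318 +0.954 = 135.222 m.

135.2 m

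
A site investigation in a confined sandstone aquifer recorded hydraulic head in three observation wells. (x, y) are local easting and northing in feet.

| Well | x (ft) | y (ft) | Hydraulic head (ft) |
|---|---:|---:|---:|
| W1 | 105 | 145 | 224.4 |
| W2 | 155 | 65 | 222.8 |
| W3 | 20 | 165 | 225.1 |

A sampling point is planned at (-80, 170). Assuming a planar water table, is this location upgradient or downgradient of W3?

upgradient

Three-point gradient (reference W1): Δ to W2 = (50, -80, -1.6), Δ to W3 = (-85, 20, +0.7).
∂h/∂x = -0.004138, ∂h/∂y = +0.01741 (det = -5800).
Head at (-80, 170) = 224.4 + (-0.004138)·(-185) + (+0.01741)·(25) = 225.60 ft.
That is higher than the 225.1 ft at W3, so the point is upgradient.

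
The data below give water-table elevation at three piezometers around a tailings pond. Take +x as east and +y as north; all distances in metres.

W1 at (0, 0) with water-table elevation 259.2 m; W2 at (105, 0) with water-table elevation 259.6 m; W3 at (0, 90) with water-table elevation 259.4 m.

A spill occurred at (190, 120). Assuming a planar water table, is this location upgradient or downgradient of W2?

∂h/∂x = (259.6 − 259.2) / (105 − 0) = +0.003810
∂h/∂y = (259.4 − 259.2) / (90 − 0) = +0.002222
Head at (190, 120) = 259.2 + (+0.003810)·(190) + (+0.002222)·(120) = 260.19 m.
That is higher than the 259.6 m at W2, so the point is upgradient.

upgradient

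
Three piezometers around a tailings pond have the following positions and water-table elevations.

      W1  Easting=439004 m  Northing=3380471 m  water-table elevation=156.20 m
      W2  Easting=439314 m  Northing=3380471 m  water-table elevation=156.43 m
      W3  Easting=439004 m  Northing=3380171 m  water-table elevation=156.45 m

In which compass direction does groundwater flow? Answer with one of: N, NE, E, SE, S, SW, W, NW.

NW

∂h/∂x = (156.43 − 156.20) / (439314 − 439004) = +0.0007419
∂h/∂y = (156.45 − 156.20) / (3380171 − 3380471) = -0.0008333
Flow = −∇h = (-0.0007419 east, +0.0008333 north), which points northwest.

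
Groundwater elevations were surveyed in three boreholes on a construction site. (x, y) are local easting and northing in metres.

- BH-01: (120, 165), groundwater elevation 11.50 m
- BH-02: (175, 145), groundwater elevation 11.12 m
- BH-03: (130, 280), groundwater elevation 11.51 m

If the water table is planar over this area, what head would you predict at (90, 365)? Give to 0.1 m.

With h = a·x + b·y + c and BH-01 as origin, the differences give:
  55·a + (-20)·b = -0.38
  10·a + 115·b = +0.01
Eliminate b (×115 and ×(-20), subtract): 6525·a = -43.500 → a = ∂h/∂x = -0.006667
Back-substitute: b = ∂h/∂y = +0.0006667.
h(90, 365) = 11.50 + (-0.006667)·(-30) + (+0.0006667)·(200) = 11.50 +0.200 +0.133 = 11.833 m.

11.8 m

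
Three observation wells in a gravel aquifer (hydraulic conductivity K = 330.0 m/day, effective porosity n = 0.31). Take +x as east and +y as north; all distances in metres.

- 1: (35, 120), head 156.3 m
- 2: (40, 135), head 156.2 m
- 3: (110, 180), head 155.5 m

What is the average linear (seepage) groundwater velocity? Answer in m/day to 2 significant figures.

With h = a·x + b·y + c and 1 as origin, the differences give:
  5·a + 15·b = -0.1
  75·a + 60·b = -0.8
Eliminate b (×60 and ×15, subtract): -825·a = 6.00 → a = ∂h/∂x = -0.007273
Back-substitute: b = ∂h/∂y = -0.004242.
|∇h| = √(-0.007273² + -0.004242²) = 0.00842
Seepage velocity v = K·i/n = 330.0 × 0.00842 / 0.31 = 8.963 m/day.

9.0 m/day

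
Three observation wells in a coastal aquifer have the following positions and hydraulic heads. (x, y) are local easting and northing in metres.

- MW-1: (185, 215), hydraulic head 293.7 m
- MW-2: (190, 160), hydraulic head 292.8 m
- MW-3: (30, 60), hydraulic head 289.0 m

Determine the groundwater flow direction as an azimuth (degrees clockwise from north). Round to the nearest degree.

Three-point gradient (reference MW-1): Δ to MW-2 = (5, -55, -0.9), Δ to MW-3 = (-155, -155, -4.7).
∂h/∂x = +0.01280, ∂h/∂y = +0.01753 (det = -9300).
Flow direction (−∇h) has components (-0.01280 E, -0.01753 N).
Azimuth = atan2(E, N) = atan2(-0.01280, -0.01753) = 216.1° ≈ 216°.

216°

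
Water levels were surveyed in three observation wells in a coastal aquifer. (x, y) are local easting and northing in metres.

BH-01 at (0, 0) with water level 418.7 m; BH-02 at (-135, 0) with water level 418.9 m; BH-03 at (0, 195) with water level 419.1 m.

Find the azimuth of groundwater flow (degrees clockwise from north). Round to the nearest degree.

144°

∂h/∂x = (418.9 − 418.7) / (-135 − 0) = -0.001481
∂h/∂y = (419.1 − 418.7) / (195 − 0) = +0.002051
Flow direction (−∇h) has components (+0.001481 E, -0.002051 N).
Azimuth = atan2(E, N) = atan2(+0.001481, -0.002051) = 144.2° ≈ 144°.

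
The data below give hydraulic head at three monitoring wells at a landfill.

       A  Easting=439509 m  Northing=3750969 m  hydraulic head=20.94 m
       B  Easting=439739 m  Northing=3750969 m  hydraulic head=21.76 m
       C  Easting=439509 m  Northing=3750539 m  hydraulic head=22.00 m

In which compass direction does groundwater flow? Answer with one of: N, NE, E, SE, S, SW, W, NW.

NW

∂h/∂x = (21.76 − 20.94) / (439739 − 439509) = +0.003565
∂h/∂y = (22.00 − 20.94) / (3750539 − 3750969) = -0.002465
Flow = −∇h = (-0.003565 east, +0.002465 north), which points northwest.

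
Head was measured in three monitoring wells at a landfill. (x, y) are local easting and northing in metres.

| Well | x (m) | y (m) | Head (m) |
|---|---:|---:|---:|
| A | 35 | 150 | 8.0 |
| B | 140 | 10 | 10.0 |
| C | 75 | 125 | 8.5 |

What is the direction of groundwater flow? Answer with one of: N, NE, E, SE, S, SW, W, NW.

NW

Three-point gradient (reference A): Δ to B = (105, -140, +2.0), Δ to C = (40, -25, +0.5).
∂h/∂x = +0.006723, ∂h/∂y = -0.009244 (det = 2975).
Flow = −∇h = (-0.006723 east, +0.009244 north), which points northwest.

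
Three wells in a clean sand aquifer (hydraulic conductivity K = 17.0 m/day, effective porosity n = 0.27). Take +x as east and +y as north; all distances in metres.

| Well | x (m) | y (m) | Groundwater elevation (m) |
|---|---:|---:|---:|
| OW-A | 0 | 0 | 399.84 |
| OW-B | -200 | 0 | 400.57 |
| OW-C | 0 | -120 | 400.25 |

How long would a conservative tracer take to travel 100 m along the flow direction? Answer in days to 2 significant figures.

320 days

∂h/∂x = (400.57 − 399.84) / (-200 − 0) = -0.003650
∂h/∂y = (400.25 − 399.84) / (-120 − 0) = -0.003417
|∇h| = √(-0.003650² + -0.003417²) = 0.005
Seepage velocity v = K·i/n = 17.0 × 0.005 / 0.27 = 0.3148 m/day.
t = 100 / 0.3148 = 317.7 days.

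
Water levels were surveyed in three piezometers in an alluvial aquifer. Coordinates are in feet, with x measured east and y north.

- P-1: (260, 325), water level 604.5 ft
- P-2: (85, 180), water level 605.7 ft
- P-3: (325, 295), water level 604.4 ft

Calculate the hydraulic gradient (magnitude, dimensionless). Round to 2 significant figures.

0.0054

With h = a·x + b·y + c and P-1 as origin, the differences give:
  (-175)·a + (-145)·b = +1.2
  65·a + (-30)·b = -0.1
Eliminate b (×(-30) and ×(-145), subtract): 14675·a = -50.50 → a = ∂h/∂x = -0.003441
Back-substitute: b = ∂h/∂y = -0.004123.
|∇h| = √(-0.003441² + -0.004123²) = 0.00537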